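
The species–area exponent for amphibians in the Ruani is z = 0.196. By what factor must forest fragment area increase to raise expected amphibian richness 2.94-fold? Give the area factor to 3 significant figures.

(A₂/A₁)^0.196 = 2.94, so A₂/A₁ = 2.94^(1/0.196) = 2.94^5.102
ln(A₂/A₁) = ln 2.94 / 0.196 = 1.0784 / 0.196 = 5.5021
A₂/A₁ = e^5.5021 ≈ 245.2

245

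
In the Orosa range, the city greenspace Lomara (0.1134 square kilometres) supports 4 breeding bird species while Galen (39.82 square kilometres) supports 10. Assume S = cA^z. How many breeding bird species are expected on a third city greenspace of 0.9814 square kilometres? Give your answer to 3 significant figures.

z = ln(10/4) / ln(39.82/0.1134) = 0.9163 / 5.8612 = 0.1563
c = 4 / 0.1134^0.1563 = 4 / 0.7116 = 5.622
S₃ = 5.622 × 0.9814^0.1563 = 5.622 × 0.9971 ≈ 5.605

5.61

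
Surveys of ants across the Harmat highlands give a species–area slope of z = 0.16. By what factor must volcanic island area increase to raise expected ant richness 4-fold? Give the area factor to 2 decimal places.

(A₂/A₁)^0.16 = 4, so A₂/A₁ = 4^(1/0.16) = 4^6.25
ln(A₂/A₁) = ln 4 / 0.16 = 1.3863 / 0.16 = 8.6643
A₂/A₁ = e^8.6643 ≈ 5793

5792.62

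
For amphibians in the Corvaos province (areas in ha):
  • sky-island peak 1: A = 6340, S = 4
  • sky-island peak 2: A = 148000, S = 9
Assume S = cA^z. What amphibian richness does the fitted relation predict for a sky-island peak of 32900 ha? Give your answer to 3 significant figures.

z = ln(9/4) / ln(148000/6340) = 0.8109 / 3.1503 = 0.2574
c = 4 / 6340^0.2574 = 4 / 9.521 = 0.4201
S₃ = 0.4201 × 32900^0.2574 = 0.4201 × 14.55 ≈ 6.111

6.11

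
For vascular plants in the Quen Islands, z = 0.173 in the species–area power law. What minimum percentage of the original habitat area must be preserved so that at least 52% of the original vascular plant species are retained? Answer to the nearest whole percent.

Need (A_new/A_old)^0.173 = 0.52, so A_new/A_old = 0.52^(1/0.173) = 0.52^5.78
ln(A_new/A_old) = ln 0.52 / 0.173 = -0.6539 / 0.173 = -3.7799
A_new/A_old = e^-3.7799 ≈ 0.02282

2%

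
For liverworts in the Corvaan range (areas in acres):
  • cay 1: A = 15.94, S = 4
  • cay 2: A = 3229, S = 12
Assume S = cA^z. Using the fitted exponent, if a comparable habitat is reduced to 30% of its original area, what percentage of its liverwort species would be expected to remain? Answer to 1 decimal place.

z = ln(12/4) / ln(3229/15.94) = 1.0986 / 5.3111 = 0.2069
S_new/S_old = (A_new/A_old)^z = 0.3^0.2069 = exp(0.2069 × -1.2040) = 0.7795

78.0%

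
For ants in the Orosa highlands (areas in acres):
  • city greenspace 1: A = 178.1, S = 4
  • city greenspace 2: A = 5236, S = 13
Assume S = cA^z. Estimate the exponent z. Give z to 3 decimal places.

0.349

Taking logs: ln S = ln c + z ln A, so z = (ln S₂ − ln S₁)/(ln A₂ − ln A₁).
z = ln(13/4) / ln(5236/178.1) = ln(3.25) / ln(29.4) = 1.1787 / 3.3810 = 0.3486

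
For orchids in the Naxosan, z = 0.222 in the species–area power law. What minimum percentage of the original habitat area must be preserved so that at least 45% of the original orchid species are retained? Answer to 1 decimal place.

Need (A_new/A_old)^0.222 = 0.45, so A_new/A_old = 0.45^(1/0.222) = 0.45^4.505
ln(A_new/A_old) = ln 0.45 / 0.222 = -0.7985 / 0.222 = -3.5969
A_new/A_old = e^-3.5969 ≈ 0.02741

2.7%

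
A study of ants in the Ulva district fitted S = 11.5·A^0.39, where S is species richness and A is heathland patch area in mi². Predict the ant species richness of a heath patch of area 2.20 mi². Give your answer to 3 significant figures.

15.6

S = 11.5 × 2.2^0.39 = 11.5 × 1.36 ≈ 15.64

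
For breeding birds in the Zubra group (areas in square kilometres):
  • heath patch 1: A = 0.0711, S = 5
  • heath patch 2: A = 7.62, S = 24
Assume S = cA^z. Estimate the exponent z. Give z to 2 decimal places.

0.34

Taking logs: ln S = ln c + z ln A, so z = (ln S₂ − ln S₁)/(ln A₂ − ln A₁).
z = ln(24/5) / ln(7.62/0.0711) = ln(4.8) / ln(107.2) = 1.5686 / 4.6744 = 0.3356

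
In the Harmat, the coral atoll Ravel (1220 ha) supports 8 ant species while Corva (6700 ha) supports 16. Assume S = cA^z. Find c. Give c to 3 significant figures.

0.444

z = ln(S₂/S₁) / ln(A₂/A₁) = ln(16/8) / ln(6700/1220) = 0.6931 / 1.7033 = 0.4070
c = S₁ / A₁^z = 8 / 1220^0.4070 = 8 / 18.03 = 0.4437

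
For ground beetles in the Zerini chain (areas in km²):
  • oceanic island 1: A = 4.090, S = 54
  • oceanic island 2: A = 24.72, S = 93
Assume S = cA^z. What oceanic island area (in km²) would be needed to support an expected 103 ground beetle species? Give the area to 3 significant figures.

34.7 km²

z = ln(93/54) / ln(24.72/4.09) = 0.5436 / 1.7991 = 0.3022
c = 54 / 4.09^0.3022 = 54 / 1.531 = 35.28
A = (103/35.28)^(1/0.3022) ⇒ ln A = ln(2.919)/0.3022 = 3.5456
A = e^3.5456 ≈ 34.66 km²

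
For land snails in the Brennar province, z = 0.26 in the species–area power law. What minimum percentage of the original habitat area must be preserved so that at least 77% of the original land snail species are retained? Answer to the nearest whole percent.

Need (A_new/A_old)^0.26 = 0.77, so A_new/A_old = 0.77^(1/0.26) = 0.77^3.846
ln(A_new/A_old) = ln 0.77 / 0.26 = -0.2614 / 0.26 = -1.0052
A_new/A_old = e^-1.0052 ≈ 0.366

37%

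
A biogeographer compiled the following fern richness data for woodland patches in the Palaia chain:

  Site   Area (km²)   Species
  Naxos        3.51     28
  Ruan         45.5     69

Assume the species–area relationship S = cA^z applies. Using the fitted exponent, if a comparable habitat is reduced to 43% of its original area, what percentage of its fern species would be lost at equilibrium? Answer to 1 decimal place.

z = ln(69/28) / ln(45.5/3.51) = 0.9019 / 2.5621 = 0.3520
S_new/S_old = (A_new/A_old)^z = 0.43^0.3520 = exp(0.3520 × -0.8440) = 0.743
Fraction lost = 1 − 0.743 = 0.257

25.7%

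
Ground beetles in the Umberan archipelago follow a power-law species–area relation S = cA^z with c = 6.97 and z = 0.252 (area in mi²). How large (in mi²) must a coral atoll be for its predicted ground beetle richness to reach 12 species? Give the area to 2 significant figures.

8.6 mi²

12 = 6.97 × A^0.252  ⇒  A^0.252 = 12/6.97 = 1.722
ln A = ln(1.722) / 0.252 = 0.5433 / 0.252 = 2.1559
A = e^2.1559 ≈ 8.636 mi²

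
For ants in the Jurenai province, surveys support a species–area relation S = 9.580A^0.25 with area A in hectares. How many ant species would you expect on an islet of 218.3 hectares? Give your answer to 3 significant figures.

S = 9.58 × 218.3^0.25
ln S = ln 9.58 + 0.25 × ln 218.3 = 2.2597 + 0.25 × 5.3859 = 3.6061
S = e^3.6061 ≈ 36.82

36.8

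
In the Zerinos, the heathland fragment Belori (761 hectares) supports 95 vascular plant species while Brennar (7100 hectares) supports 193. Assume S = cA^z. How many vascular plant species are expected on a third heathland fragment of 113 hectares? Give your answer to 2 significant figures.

z = ln(193/95) / ln(7100/761) = 0.7088 / 2.2332 = 0.3174
c = 95 / 761^0.3174 = 95 / 8.214 = 11.57
S₃ = 11.57 × 113^0.3174 = 11.57 × 4.484 ≈ 51.86

52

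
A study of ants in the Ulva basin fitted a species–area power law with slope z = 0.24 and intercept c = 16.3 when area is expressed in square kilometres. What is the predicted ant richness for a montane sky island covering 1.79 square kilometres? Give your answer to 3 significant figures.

S = 16.3 × 1.79^0.24 = 16.3 × 1.15 ≈ 18.74

18.7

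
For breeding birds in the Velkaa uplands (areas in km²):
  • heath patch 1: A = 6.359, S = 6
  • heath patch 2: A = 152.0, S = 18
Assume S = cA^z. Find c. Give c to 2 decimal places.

z = ln(S₂/S₁) / ln(A₂/A₁) = ln(18/6) / ln(152/6.359) = 1.0986 / 3.1740 = 0.3461
c = S₁ / A₁^z = 6 / 6.359^0.3461 = 6 / 1.897 = 3.163

3.16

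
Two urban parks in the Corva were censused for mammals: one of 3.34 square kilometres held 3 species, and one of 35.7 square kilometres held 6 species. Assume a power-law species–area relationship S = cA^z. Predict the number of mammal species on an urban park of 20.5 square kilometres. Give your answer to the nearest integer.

z = ln(6/3) / ln(35.7/3.34) = 0.6931 / 2.3692 = 0.2926
c = 3 / 3.34^0.2926 = 3 / 1.423 = 2.108
S₃ = 2.108 × 20.5^0.2926 = 2.108 × 2.42 ≈ 5.101

5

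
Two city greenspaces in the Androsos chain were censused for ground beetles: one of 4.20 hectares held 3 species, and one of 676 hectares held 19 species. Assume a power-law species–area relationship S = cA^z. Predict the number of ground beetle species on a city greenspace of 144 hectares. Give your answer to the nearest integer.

z = ln(19/3) / ln(676/4.2) = 1.8458 / 5.0811 = 0.3633
c = 3 / 4.2^0.3633 = 3 / 1.684 = 1.781
S₃ = 1.781 × 144^0.3633 = 1.781 × 6.082 ≈ 10.83

11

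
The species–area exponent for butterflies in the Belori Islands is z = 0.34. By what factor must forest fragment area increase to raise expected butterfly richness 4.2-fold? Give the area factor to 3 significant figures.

68.1

(A₂/A₁)^0.34 = 4.2, so A₂/A₁ = 4.2^(1/0.34) = 4.2^2.941
ln(A₂/A₁) = ln 4.2 / 0.34 = 1.4351 / 0.34 = 4.2208
A₂/A₁ = e^4.2208 ≈ 68.09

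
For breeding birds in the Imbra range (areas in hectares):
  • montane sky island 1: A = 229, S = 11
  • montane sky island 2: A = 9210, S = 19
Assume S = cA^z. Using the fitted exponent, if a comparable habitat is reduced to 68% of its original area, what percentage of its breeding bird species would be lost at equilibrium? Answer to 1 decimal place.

5.5%

z = ln(19/11) / ln(9210/229) = 0.5465 / 3.6943 = 0.1479
S_new/S_old = (A_new/A_old)^z = 0.68^0.1479 = exp(0.1479 × -0.3857) = 0.9445
Fraction lost = 1 − 0.9445 = 0.05546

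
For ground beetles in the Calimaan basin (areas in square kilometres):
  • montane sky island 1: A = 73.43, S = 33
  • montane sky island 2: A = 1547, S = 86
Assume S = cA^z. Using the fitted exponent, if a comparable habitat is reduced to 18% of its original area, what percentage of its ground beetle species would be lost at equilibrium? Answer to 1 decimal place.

41.7%

z = ln(86/33) / ln(1547/73.43) = 0.9578 / 3.0477 = 0.3143
S_new/S_old = (A_new/A_old)^z = 0.18^0.3143 = exp(0.3143 × -1.7148) = 0.5834
Fraction lost = 1 − 0.5834 = 0.4166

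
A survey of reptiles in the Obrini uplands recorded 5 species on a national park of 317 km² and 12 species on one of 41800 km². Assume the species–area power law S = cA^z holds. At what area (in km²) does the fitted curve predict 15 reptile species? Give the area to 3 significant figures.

z = ln(12/5) / ln(41800/317) = 0.8755 / 4.8817 = 0.1793
c = 5 / 317^0.1793 = 5 / 2.809 = 1.78
A = (15/1.78)^(1/0.1793) ⇒ ln A = ln(8.427)/0.1793 = 11.8849
A = e^11.8849 ≈ 145065 km²

145000 km²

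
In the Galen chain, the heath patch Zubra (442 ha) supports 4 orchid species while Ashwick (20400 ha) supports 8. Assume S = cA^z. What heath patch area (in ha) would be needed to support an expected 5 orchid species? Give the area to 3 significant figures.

z = ln(8/4) / ln(20400/442) = 0.6931 / 3.8320 = 0.1809
c = 4 / 442^0.1809 = 4 / 3.01 = 1.329
A = (5/1.329)^(1/0.1809) ⇒ ln A = ln(3.762)/0.1809 = 7.3249
A = e^7.3249 ≈ 1518 ha

1520 ha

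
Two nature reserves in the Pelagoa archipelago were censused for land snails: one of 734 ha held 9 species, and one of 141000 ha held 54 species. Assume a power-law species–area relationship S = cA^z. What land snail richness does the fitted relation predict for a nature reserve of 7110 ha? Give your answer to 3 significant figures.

19.5

z = ln(54/9) / ln(141000/734) = 1.7918 / 5.2580 = 0.3408
c = 9 / 734^0.3408 = 9 / 9.474 = 0.95
S₃ = 0.95 × 7110^0.3408 = 0.95 × 20.54 ≈ 19.51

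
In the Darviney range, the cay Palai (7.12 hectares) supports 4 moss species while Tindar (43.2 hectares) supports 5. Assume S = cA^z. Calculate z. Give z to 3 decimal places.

0.124

Taking logs: ln S = ln c + z ln A, so z = (ln S₂ − ln S₁)/(ln A₂ − ln A₁).
z = ln(5/4) / ln(43.2/7.12) = ln(1.25) / ln(6.067) = 0.2231 / 1.8029 = 0.1238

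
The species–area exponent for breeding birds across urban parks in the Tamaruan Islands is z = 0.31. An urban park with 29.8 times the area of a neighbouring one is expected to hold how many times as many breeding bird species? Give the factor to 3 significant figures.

S₂/S₁ = (A₂/A₁)^z = 29.8^0.31
ln(S₂/S₁) = 0.31 × ln 29.8 = 0.31 × 3.3945 = 1.0523
S₂/S₁ = e^1.0523 ≈ 2.864

2.86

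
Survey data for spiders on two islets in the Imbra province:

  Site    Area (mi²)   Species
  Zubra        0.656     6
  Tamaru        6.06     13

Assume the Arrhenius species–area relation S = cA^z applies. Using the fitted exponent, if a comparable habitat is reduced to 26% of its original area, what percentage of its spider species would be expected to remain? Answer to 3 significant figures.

62.6%

z = ln(13/6) / ln(6.06/0.656) = 0.7732 / 2.2233 = 0.3478
S_new/S_old = (A_new/A_old)^z = 0.26^0.3478 = exp(0.3478 × -1.3471) = 0.626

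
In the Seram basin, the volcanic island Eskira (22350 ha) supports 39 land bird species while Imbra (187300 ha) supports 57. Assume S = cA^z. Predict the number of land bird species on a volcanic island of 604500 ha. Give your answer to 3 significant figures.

70.3

z = ln(57/39) / ln(187300/22350) = 0.3795 / 2.1259 = 0.1785
c = 39 / 22350^0.1785 = 39 / 5.976 = 6.526
S₃ = 6.526 × 604500^0.1785 = 6.526 × 10.77 ≈ 70.26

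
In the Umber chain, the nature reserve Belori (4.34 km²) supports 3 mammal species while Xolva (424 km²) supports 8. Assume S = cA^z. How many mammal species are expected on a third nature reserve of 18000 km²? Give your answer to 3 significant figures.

17.8

z = ln(8/3) / ln(424/4.34) = 0.9808 / 4.5819 = 0.2141
c = 3 / 4.34^0.2141 = 3 / 1.369 = 2.191
S₃ = 2.191 × 18000^0.2141 = 2.191 × 8.145 ≈ 17.85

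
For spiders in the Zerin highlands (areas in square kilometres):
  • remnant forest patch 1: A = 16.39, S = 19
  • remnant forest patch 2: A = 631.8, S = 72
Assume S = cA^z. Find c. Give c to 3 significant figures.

z = ln(S₂/S₁) / ln(A₂/A₁) = ln(72/19) / ln(631.8/16.39) = 1.3322 / 3.6519 = 0.3648
c = S₁ / A₁^z = 19 / 16.39^0.3648 = 19 / 2.774 = 6.85

6.85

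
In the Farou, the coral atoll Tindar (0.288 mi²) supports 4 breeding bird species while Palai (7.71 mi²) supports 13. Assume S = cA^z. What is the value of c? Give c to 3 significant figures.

z = ln(S₂/S₁) / ln(A₂/A₁) = ln(13/4) / ln(7.71/0.288) = 1.1787 / 3.2873 = 0.3585
c = S₁ / A₁^z = 4 / 0.288^0.3585 = 4 / 0.64 = 6.25

6.25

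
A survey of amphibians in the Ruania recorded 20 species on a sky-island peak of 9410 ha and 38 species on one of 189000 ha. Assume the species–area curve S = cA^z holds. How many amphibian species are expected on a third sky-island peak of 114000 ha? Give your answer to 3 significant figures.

34.1

z = ln(38/20) / ln(189000/9410) = 0.6419 / 3.0000 = 0.2140
c = 20 / 9410^0.2140 = 20 / 7.082 = 2.824
S₃ = 2.824 × 114000^0.2140 = 2.824 × 12.08 ≈ 34.1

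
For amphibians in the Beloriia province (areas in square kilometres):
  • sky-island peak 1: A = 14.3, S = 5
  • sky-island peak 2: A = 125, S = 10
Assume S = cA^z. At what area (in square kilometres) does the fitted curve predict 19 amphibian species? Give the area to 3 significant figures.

z = ln(10/5) / ln(125/14.3) = 0.6931 / 2.1681 = 0.3197
c = 5 / 14.3^0.3197 = 5 / 2.341 = 2.136
A = (19/2.136)^(1/0.3197) ⇒ ln A = ln(8.895)/0.3197 = 6.8359
A = e^6.8359 ≈ 930.7 square kilometres

931 square kilometres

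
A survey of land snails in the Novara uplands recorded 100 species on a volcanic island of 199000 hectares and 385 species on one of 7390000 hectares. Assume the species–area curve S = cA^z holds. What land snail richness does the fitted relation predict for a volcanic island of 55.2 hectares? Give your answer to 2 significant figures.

z = ln(385/100) / ln(7390000/199000) = 1.3481 / 3.6146 = 0.3730
c = 100 / 199000^0.3730 = 100 / 94.67 = 1.056
S₃ = 1.056 × 55.2^0.3730 = 1.056 × 4.463 ≈ 4.714

4.7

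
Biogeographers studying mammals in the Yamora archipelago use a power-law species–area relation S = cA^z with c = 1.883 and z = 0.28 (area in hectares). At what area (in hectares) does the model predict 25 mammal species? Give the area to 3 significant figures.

10300 hectares

25 = 1.883 × A^0.28  ⇒  A^0.28 = 25/1.883 = 13.28
ln A = ln(13.28) / 0.28 = 2.5860 / 0.28 = 9.2357
A = e^9.2357 ≈ 10257 hectares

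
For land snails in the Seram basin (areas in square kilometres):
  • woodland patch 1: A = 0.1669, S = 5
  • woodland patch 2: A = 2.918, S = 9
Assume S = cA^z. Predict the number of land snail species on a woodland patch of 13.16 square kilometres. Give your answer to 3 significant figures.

12.3

z = ln(9/5) / ln(2.918/0.1669) = 0.5878 / 2.8613 = 0.2054
c = 5 / 0.1669^0.2054 = 5 / 0.6923 = 7.223
S₃ = 7.223 × 13.16^0.2054 = 7.223 × 1.698 ≈ 12.26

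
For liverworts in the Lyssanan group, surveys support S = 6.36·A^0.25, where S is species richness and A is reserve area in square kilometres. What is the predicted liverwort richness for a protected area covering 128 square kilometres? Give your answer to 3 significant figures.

S = 6.36 × 128^0.25
ln S = ln 6.36 + 0.25 × ln 128 = 1.8500 + 0.25 × 4.8520 = 3.0630
S = e^3.0630 ≈ 21.39

21.4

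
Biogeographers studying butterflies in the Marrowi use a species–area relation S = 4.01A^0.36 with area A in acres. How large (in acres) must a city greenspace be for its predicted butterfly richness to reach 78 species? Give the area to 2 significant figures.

78 = 4.01 × A^0.36  ⇒  A^0.36 = 78/4.01 = 19.45
ln A = ln(19.45) / 0.36 = 2.9679 / 0.36 = 8.2442
A = e^8.2442 ≈ 3806 acres

3800 acres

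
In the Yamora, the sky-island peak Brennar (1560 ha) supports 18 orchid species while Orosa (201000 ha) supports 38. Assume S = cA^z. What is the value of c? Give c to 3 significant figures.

z = ln(S₂/S₁) / ln(A₂/A₁) = ln(38/18) / ln(201000/1560) = 0.7472 / 4.8586 = 0.1538
c = S₁ / A₁^z = 18 / 1560^0.1538 = 18 / 3.098 = 5.81

5.81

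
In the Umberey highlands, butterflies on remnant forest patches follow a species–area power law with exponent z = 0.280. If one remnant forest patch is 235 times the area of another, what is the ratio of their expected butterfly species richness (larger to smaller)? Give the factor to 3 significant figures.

S₂/S₁ = (A₂/A₁)^z = 235^0.28
ln(S₂/S₁) = 0.28 × ln 235 = 0.28 × 5.4596 = 1.5287
S₂/S₁ = e^1.5287 ≈ 4.612

4.61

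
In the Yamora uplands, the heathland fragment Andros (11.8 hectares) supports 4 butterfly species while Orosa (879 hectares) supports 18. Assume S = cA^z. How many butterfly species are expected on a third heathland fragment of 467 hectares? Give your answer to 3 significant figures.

z = ln(18/4) / ln(879/11.8) = 1.5041 / 4.3107 = 0.3489
c = 4 / 11.8^0.3489 = 4 / 2.366 = 1.691
S₃ = 1.691 × 467^0.3489 = 1.691 × 8.538 ≈ 14.44

14.4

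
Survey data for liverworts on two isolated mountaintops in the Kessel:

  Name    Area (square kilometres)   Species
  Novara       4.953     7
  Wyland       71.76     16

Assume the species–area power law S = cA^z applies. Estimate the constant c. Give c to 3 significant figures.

4.27

z = ln(S₂/S₁) / ln(A₂/A₁) = ln(16/7) / ln(71.76/4.953) = 0.8267 / 2.6733 = 0.3092
c = S₁ / A₁^z = 7 / 4.953^0.3092 = 7 / 1.64 = 4.268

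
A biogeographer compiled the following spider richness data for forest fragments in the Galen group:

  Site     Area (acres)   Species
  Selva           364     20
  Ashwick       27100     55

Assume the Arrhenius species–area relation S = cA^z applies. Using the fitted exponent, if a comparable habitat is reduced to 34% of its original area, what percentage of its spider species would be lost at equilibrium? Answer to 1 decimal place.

22.4%

z = ln(55/20) / ln(27100/364) = 1.0116 / 4.3101 = 0.2347
S_new/S_old = (A_new/A_old)^z = 0.34^0.2347 = exp(0.2347 × -1.0788) = 0.7763
Fraction lost = 1 − 0.7763 = 0.2237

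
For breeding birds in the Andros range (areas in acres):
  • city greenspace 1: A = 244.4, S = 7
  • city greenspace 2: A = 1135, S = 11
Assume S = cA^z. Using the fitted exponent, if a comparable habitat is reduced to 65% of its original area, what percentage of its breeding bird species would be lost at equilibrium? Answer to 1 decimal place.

11.9%

z = ln(11/7) / ln(1135/244.4) = 0.4520 / 1.5356 = 0.2943
S_new/S_old = (A_new/A_old)^z = 0.65^0.2943 = exp(0.2943 × -0.4308) = 0.8809
Fraction lost = 1 − 0.8809 = 0.1191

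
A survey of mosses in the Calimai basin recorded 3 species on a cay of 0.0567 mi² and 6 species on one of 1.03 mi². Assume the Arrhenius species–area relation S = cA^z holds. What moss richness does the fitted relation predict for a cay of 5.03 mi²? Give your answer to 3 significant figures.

z = ln(6/3) / ln(1.03/0.0567) = 0.6931 / 2.8995 = 0.2391
c = 3 / 0.0567^0.2391 = 3 / 0.5035 = 5.958
S₃ = 5.958 × 5.03^0.2391 = 5.958 × 1.471 ≈ 8.766

8.77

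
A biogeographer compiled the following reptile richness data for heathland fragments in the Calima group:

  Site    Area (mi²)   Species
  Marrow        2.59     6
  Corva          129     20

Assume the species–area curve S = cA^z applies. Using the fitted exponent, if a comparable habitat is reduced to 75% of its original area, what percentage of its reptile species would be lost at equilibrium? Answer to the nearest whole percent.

8%

z = ln(20/6) / ln(129/2.59) = 1.2040 / 3.9082 = 0.3081
S_new/S_old = (A_new/A_old)^z = 0.75^0.3081 = exp(0.3081 × -0.2877) = 0.9152
Fraction lost = 1 − 0.9152 = 0.08481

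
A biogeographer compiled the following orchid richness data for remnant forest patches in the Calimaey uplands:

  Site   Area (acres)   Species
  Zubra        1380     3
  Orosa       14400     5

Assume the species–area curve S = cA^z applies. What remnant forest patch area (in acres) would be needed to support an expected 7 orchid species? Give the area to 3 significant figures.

z = ln(5/3) / ln(14400/1380) = 0.5108 / 2.3451 = 0.2178
c = 3 / 1380^0.2178 = 3 / 4.83 = 0.6211
A = (7/0.6211)^(1/0.2178) ⇒ ln A = ln(11.27)/0.2178 = 11.1197
A = e^11.1197 ≈ 67487 acres

67500 acres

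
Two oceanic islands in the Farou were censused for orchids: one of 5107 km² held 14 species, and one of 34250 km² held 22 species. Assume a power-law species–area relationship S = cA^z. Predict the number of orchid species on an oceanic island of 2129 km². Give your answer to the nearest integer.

11

z = ln(22/14) / ln(34250/5107) = 0.4520 / 1.9031 = 0.2375
c = 14 / 5107^0.2375 = 14 / 7.598 = 1.843
S₃ = 1.843 × 2129^0.2375 = 1.843 × 6.172 ≈ 11.37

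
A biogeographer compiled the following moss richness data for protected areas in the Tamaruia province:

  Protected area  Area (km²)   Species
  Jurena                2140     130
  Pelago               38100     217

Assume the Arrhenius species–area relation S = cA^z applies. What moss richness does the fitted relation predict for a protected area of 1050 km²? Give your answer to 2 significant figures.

z = ln(217/130) / ln(38100/2140) = 0.5124 / 2.8794 = 0.1779
c = 130 / 2140^0.1779 = 130 / 3.914 = 33.21
S₃ = 33.21 × 1050^0.1779 = 33.21 × 3.448 ≈ 114.5

110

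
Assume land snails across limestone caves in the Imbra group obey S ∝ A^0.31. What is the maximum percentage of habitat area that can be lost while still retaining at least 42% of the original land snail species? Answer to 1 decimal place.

93.9%

Need (A_new/A_old)^0.31 = 0.42, so A_new/A_old = 0.42^(1/0.31) = 0.42^3.226
ln(A_new/A_old) = ln 0.42 / 0.31 = -0.8675 / 0.31 = -2.7984
A_new/A_old = e^-2.7984 ≈ 0.06091
Fraction that can be lost = 1 − 0.06091 = 0.9391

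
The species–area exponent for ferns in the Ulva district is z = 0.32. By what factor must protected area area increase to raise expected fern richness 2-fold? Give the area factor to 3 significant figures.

(A₂/A₁)^0.32 = 2, so A₂/A₁ = 2^(1/0.32) = 2^3.125
ln(A₂/A₁) = ln 2 / 0.32 = 0.6931 / 0.32 = 2.1661
A₂/A₁ = e^2.1661 ≈ 8.724

8.72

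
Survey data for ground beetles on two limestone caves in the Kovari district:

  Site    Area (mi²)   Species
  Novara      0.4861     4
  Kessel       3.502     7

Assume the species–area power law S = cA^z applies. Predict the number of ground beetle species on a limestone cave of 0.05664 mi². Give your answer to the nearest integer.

z = ln(7/4) / ln(3.502/0.4861) = 0.5596 / 1.9747 = 0.2834
c = 4 / 0.4861^0.2834 = 4 / 0.8151 = 4.907
S₃ = 4.907 × 0.05664^0.2834 = 4.907 × 0.4432 ≈ 2.175

2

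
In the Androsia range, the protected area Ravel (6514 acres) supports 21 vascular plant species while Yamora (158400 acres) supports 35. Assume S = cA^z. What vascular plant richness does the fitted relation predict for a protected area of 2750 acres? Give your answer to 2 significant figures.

18

z = ln(35/21) / ln(158400/6514) = 0.5108 / 3.1912 = 0.1601
c = 21 / 6514^0.1601 = 21 / 4.079 = 5.149
S₃ = 5.149 × 2750^0.1601 = 5.149 × 3.553 ≈ 18.29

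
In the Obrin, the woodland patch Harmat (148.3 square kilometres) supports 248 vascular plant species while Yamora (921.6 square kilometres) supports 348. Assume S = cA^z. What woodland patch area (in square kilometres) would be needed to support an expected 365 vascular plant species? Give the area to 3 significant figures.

z = ln(348/248) / ln(921.6/148.3) = 0.3388 / 1.8269 = 0.1854
c = 248 / 148.3^0.1854 = 248 / 2.527 = 98.14
A = (365/98.14)^(1/0.1854) ⇒ ln A = ln(3.719)/0.1854 = 7.0833
A = e^7.0833 ≈ 1192 square kilometres

1190 square kilometres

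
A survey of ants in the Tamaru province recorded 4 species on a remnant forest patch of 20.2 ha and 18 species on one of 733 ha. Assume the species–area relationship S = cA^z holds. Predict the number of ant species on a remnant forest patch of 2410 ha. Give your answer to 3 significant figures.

29.6

z = ln(18/4) / ln(733/20.2) = 1.5041 / 3.5915 = 0.4188
c = 4 / 20.2^0.4188 = 4 / 3.521 = 1.136
S₃ = 1.136 × 2410^0.4188 = 1.136 × 26.08 ≈ 29.63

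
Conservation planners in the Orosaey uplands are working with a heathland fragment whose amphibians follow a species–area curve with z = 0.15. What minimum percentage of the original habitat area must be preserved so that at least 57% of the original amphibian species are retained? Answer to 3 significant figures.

2.36%

Need (A_new/A_old)^0.15 = 0.57, so A_new/A_old = 0.57^(1/0.15) = 0.57^6.667
ln(A_new/A_old) = ln 0.57 / 0.15 = -0.5621 / 0.15 = -3.7475
A_new/A_old = e^-3.7475 ≈ 0.02358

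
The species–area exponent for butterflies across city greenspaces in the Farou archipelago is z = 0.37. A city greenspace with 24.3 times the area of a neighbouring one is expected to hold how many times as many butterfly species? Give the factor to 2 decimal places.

S₂/S₁ = (A₂/A₁)^z = 24.3^0.37
ln(S₂/S₁) = 0.37 × ln 24.3 = 0.37 × 3.1905 = 1.1805
S₂/S₁ = e^1.1805 ≈ 3.256

3.26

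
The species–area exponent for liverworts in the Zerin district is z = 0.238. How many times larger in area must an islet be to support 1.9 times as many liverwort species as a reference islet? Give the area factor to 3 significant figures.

(A₂/A₁)^0.238 = 1.9, so A₂/A₁ = 1.9^(1/0.238) = 1.9^4.202
ln(A₂/A₁) = ln 1.9 / 0.238 = 0.6419 / 0.238 = 2.6969
A₂/A₁ = e^2.6969 ≈ 14.83

14.8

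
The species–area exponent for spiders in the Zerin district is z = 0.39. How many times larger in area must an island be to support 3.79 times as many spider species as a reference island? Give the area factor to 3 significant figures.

30.5

(A₂/A₁)^0.39 = 3.79, so A₂/A₁ = 3.79^(1/0.39) = 3.79^2.564
ln(A₂/A₁) = ln 3.79 / 0.39 = 1.3324 / 0.39 = 3.4163
A₂/A₁ = e^3.4163 ≈ 30.46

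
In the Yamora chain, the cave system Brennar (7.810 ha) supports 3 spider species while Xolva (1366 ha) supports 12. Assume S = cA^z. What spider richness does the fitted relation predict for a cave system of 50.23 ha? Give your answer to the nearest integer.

5

z = ln(12/3) / ln(1366/7.81) = 1.3863 / 5.1642 = 0.2684
c = 3 / 7.81^0.2684 = 3 / 1.736 = 1.728
S₃ = 1.728 × 50.23^0.2684 = 1.728 × 2.862 ≈ 4.944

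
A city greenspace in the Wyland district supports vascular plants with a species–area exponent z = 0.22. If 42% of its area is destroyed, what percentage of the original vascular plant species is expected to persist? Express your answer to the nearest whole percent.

S_new/S_old = (A_new/A_old)^z = 0.58^0.22
= exp(0.22 × ln 0.58) = exp(0.22 × -0.5447) = exp(-0.1198) ≈ 0.8871

89%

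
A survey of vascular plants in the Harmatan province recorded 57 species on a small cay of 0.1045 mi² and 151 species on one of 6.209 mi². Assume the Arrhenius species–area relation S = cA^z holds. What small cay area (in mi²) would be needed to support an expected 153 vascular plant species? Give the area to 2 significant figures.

6.6 mi²

z = ln(151/57) / ln(6.209/0.1045) = 0.9742 / 4.0846 = 0.2385
c = 57 / 0.1045^0.2385 = 57 / 0.5835 = 97.69
A = (153/97.69)^(1/0.2385) ⇒ ln A = ln(1.566)/0.2385 = 1.8812
A = e^1.8812 ≈ 6.561 mi²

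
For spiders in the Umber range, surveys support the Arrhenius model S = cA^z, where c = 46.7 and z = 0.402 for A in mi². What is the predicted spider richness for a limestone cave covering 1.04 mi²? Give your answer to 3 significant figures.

47.4

S = 46.7 × 1.04^0.402 = 46.7 × 1.016 ≈ 47.44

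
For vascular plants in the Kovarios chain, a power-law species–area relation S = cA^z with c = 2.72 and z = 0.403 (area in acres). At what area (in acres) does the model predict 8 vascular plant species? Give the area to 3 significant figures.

8 = 2.72 × A^0.403  ⇒  A^0.403 = 8/2.72 = 2.941
ln A = ln(2.941) / 0.403 = 1.0788 / 0.403 = 2.6769
A = e^2.6769 ≈ 14.54 acres

14.5 acres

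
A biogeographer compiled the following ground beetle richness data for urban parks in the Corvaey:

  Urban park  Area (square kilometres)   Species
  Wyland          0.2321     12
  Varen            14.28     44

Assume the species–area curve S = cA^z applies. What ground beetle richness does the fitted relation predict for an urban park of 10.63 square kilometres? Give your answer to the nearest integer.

z = ln(44/12) / ln(14.28/0.2321) = 1.2993 / 4.1194 = 0.3154
c = 12 / 0.2321^0.3154 = 12 / 0.6309 = 19.02
S₃ = 19.02 × 10.63^0.3154 = 19.02 × 2.108 ≈ 40.09

40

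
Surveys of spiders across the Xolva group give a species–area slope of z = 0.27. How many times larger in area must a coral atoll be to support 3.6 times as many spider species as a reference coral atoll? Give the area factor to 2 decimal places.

114.92

(A₂/A₁)^0.27 = 3.6, so A₂/A₁ = 3.6^(1/0.27) = 3.6^3.704
ln(A₂/A₁) = ln 3.6 / 0.27 = 1.2809 / 0.27 = 4.7442
A₂/A₁ = e^4.7442 ≈ 114.9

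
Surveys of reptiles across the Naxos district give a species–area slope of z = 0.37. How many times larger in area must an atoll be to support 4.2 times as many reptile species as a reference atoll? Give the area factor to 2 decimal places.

48.36

(A₂/A₁)^0.37 = 4.2, so A₂/A₁ = 4.2^(1/0.37) = 4.2^2.703
ln(A₂/A₁) = ln 4.2 / 0.37 = 1.4351 / 0.37 = 3.8786
A₂/A₁ = e^3.8786 ≈ 48.36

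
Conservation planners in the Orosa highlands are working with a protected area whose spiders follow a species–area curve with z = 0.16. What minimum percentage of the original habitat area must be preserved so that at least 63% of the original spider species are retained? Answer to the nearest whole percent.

6%

Need (A_new/A_old)^0.16 = 0.63, so A_new/A_old = 0.63^(1/0.16) = 0.63^6.25
ln(A_new/A_old) = ln 0.63 / 0.16 = -0.4620 / 0.16 = -2.8877
A_new/A_old = e^-2.8877 ≈ 0.0557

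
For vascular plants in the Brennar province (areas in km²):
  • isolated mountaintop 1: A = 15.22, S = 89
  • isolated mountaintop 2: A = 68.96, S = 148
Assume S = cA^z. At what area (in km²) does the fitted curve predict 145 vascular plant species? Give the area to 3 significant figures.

64.9 km²

z = ln(148/89) / ln(68.96/15.22) = 0.5086 / 1.5109 = 0.3366
c = 89 / 15.22^0.3366 = 89 / 2.5 = 35.59
A = (145/35.59)^(1/0.3366) ⇒ ln A = ln(4.074)/0.3366 = 4.1727
A = e^4.1727 ≈ 64.89 km²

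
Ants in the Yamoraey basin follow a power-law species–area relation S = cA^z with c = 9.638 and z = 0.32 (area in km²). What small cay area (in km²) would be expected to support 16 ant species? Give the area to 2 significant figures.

4.9 km²

16 = 9.638 × A^0.32  ⇒  A^0.32 = 16/9.638 = 1.66
ln A = ln(1.66) / 0.32 = 0.5069 / 0.32 = 1.5840
A = e^1.5840 ≈ 4.874 km²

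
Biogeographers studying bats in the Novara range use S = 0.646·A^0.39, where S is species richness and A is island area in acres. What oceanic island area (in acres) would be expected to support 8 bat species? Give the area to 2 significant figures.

630 acres

8 = 0.646 × A^0.39  ⇒  A^0.39 = 8/0.646 = 12.38
ln A = ln(12.38) / 0.39 = 2.5164 / 0.39 = 6.4523
A = e^6.4523 ≈ 634.2 acres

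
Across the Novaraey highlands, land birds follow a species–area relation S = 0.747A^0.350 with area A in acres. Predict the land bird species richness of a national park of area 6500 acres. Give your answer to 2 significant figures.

16

S = 0.747 × 6500^0.35
ln S = ln 0.747 + 0.35 × ln 6500 = -0.2917 + 0.35 × 8.7796 = 2.7812
S = e^2.7812 ≈ 16.14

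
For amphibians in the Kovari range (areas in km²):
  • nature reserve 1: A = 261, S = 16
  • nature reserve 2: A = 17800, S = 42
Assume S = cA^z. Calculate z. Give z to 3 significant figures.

Taking logs: ln S = ln c + z ln A, so z = (ln S₂ − ln S₁)/(ln A₂ − ln A₁).
z = ln(42/16) / ln(17800/261) = ln(2.625) / ln(68.2) = 0.9651 / 4.2224 = 0.2286

0.229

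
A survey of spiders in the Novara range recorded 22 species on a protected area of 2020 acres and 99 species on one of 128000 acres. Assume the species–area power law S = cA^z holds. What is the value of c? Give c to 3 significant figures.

z = ln(S₂/S₁) / ln(A₂/A₁) = ln(99/22) / ln(128000/2020) = 1.5041 / 4.1489 = 0.3625
c = S₁ / A₁^z = 22 / 2020^0.3625 = 22 / 15.79 = 1.394

1.39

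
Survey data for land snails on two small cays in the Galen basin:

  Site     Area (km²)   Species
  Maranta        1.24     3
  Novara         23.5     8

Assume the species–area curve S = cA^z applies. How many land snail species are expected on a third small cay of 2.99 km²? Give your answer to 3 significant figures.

4.02

z = ln(8/3) / ln(23.5/1.24) = 0.9808 / 2.9419 = 0.3334
c = 3 / 1.24^0.3334 = 3 / 1.074 = 2.792
S₃ = 2.792 × 2.99^0.3334 = 2.792 × 1.441 ≈ 4.023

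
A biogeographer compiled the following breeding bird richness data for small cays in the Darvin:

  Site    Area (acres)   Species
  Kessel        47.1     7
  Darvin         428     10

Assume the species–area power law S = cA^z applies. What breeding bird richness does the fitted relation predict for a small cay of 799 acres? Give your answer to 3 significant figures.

11.1

z = ln(10/7) / ln(428/47.1) = 0.3567 / 2.2069 = 0.1616
c = 7 / 47.1^0.1616 = 7 / 1.864 = 3.756
S₃ = 3.756 × 799^0.1616 = 3.756 × 2.945 ≈ 11.06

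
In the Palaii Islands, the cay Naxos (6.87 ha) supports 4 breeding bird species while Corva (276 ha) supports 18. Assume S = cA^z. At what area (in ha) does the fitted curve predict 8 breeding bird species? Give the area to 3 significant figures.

z = ln(18/4) / ln(276/6.87) = 1.5041 / 3.6932 = 0.4073
c = 4 / 6.87^0.4073 = 4 / 2.192 = 1.825
A = (8/1.825)^(1/0.4073) ⇒ ln A = ln(4.384)/0.4073 = 3.6292
A = e^3.6292 ≈ 37.68 ha

37.7 ha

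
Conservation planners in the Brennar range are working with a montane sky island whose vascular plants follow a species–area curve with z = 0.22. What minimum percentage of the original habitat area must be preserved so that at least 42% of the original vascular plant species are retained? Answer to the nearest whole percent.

Need (A_new/A_old)^0.22 = 0.42, so A_new/A_old = 0.42^(1/0.22) = 0.42^4.545
ln(A_new/A_old) = ln 0.42 / 0.22 = -0.8675 / 0.22 = -3.9432
A_new/A_old = e^-3.9432 ≈ 0.01939

2%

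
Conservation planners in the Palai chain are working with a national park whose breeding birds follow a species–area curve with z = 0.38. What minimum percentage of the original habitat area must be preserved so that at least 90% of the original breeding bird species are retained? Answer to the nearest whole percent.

76%

Need (A_new/A_old)^0.38 = 0.9, so A_new/A_old = 0.9^(1/0.38) = 0.9^2.632
ln(A_new/A_old) = ln 0.9 / 0.38 = -0.1054 / 0.38 = -0.2773
A_new/A_old = e^-0.2773 ≈ 0.7579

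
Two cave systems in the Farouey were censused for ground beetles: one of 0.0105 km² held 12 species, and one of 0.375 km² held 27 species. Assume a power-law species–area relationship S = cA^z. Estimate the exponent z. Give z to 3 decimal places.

0.227

Taking logs: ln S = ln c + z ln A, so z = (ln S₂ − ln S₁)/(ln A₂ − ln A₁).
z = ln(27/12) / ln(0.375/0.0105) = ln(2.25) / ln(35.71) = 0.8109 / 3.5756 = 0.2268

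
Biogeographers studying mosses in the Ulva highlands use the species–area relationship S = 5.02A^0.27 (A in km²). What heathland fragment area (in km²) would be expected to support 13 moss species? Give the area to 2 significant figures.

13 = 5.02 × A^0.27  ⇒  A^0.27 = 13/5.02 = 2.59
ln A = ln(2.59) / 0.27 = 0.9515 / 0.27 = 3.5241
A = e^3.5241 ≈ 33.92 km²

34 km²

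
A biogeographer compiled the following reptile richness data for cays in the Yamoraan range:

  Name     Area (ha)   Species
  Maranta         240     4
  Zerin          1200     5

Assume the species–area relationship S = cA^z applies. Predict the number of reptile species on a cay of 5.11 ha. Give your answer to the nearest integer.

z = ln(5/4) / ln(1200/240) = 0.2231 / 1.6094 = 0.1386
c = 4 / 240^0.1386 = 4 / 2.138 = 1.871
S₃ = 1.871 × 5.11^0.1386 = 1.871 × 1.254 ≈ 2.346

2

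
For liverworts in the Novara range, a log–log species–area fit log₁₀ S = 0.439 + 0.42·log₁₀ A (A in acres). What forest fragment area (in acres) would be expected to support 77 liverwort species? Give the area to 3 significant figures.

77 = 2.748 × A^0.42  ⇒  A^0.42 = 77/2.748 = 28.02
ln A = ln(28.02) / 0.42 = 3.3330 / 0.42 = 7.9356
A = e^7.9356 ≈ 2795 acres

2800 acres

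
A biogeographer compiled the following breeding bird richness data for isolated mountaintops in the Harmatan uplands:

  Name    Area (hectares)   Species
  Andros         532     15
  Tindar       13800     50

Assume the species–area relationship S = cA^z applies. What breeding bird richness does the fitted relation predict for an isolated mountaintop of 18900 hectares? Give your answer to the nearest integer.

56

z = ln(50/15) / ln(13800/532) = 1.2040 / 3.2558 = 0.3698
c = 15 / 532^0.3698 = 15 / 10.19 = 1.473
S₃ = 1.473 × 18900^0.3698 = 1.473 × 38.14 ≈ 56.17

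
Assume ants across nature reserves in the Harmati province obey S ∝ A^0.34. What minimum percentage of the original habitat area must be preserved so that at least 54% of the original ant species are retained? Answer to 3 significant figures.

16.3%

Need (A_new/A_old)^0.34 = 0.54, so A_new/A_old = 0.54^(1/0.34) = 0.54^2.941
ln(A_new/A_old) = ln 0.54 / 0.34 = -0.6162 / 0.34 = -1.8123
A_new/A_old = e^-1.8123 ≈ 0.1633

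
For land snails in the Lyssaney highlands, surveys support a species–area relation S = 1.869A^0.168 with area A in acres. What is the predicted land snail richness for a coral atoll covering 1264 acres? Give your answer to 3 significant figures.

6.20

S = 1.869 × 1264^0.168 = 1.869 × 3.32 ≈ 6.204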